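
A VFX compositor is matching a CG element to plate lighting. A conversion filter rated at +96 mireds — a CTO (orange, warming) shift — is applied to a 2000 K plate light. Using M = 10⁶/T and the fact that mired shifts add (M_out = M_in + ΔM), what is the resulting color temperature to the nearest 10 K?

M_in = 10⁶/2000 = 500.00 mireds.
M_out = 500.00 + (+96) = 596.00 mireds.
T_out = 10⁶/596.00 = 1677.9 K → 1680 K.

1680 K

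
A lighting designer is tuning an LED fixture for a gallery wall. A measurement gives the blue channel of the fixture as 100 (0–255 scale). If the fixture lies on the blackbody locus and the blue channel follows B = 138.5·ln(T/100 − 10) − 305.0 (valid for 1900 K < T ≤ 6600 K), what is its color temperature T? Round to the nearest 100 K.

ln(t − 10) = (100 + 305.0) / 138.5 = 2.9242.
t − 10 = e^2.9242 = 18.619, so t = 28.619.
T = 100·t = 2862 K → 2900 K to the nearest 100 K.

2900 K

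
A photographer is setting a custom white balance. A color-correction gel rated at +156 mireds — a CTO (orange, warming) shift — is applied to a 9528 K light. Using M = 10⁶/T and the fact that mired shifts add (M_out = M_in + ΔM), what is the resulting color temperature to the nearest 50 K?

3850 K

M_in = 10⁶/9528 = 104.95 mireds.
M_out = 104.95 + (+156) = 260.95 mireds.
T_out = 10⁶/260.95 = 3832.1 K → 3850 K.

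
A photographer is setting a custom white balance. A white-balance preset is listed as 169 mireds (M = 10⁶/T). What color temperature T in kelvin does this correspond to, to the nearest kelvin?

5917 K

T = 10⁶ / 169 = 5917.16 K → 5917 K.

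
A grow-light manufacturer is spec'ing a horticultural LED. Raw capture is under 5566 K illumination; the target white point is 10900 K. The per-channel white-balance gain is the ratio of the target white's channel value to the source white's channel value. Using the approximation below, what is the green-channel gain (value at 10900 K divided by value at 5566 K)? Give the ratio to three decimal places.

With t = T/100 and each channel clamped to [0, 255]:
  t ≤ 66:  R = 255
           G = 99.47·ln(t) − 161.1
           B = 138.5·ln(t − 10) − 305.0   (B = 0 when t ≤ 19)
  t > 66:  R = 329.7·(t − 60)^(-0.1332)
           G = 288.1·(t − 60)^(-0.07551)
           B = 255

0.900

At 5566 K (t = 55.66):
  G = 99.47·ln 55.66 − 161.1 = 99.47·4.0193 − 161.1 = 238.696.
At 10900 K (t = 109):
  G = 288.1·(109 − 60)^(-0.07551) = 288.1·49^(-0.07551) = 288.1·0.74537 = 214.742.
Gain = 214.742 / 238.696 = 0.8996 → 0.900.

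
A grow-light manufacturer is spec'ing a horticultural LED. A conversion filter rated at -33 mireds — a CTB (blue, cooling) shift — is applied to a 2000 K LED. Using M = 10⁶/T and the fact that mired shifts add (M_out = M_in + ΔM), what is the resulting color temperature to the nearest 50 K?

2150 K

M_in = 10⁶/2000 = 500.00 mireds.
M_out = 500.00 + (-33) = 467.00 mireds.
T_out = 10⁶/467.00 = 2141.3 K → 2150 K.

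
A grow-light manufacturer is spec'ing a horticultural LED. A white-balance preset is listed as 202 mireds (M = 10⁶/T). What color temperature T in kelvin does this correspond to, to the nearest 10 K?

T = 10⁶ / 202 = 4950.50 K → 4950 K.

4950 K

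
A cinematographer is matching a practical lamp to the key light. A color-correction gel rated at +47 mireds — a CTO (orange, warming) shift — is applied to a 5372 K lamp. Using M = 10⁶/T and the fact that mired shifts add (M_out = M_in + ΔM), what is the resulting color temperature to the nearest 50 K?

M_in = 10⁶/5372 = 186.15 mireds.
M_out = 186.15 + (+47) = 233.15 mireds.
T_out = 10⁶/233.15 = 4289.1 K → 4300 K.

4300 K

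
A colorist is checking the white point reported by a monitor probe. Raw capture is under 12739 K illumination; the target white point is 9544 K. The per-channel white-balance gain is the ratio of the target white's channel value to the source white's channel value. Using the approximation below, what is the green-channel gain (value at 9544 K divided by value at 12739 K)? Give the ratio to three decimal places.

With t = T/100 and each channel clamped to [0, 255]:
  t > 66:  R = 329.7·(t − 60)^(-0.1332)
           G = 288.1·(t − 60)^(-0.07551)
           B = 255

1.050

At 12739 K (t = 127.39):
  G = 288.1·(127.39 − 60)^(-0.07551) = 288.1·67.39^(-0.07551) = 288.1·0.72765 = 209.636.
At 9544 K (t = 95.44):
  G = 288.1·(95.44 − 60)^(-0.07551) = 288.1·35.44^(-0.07551) = 288.1·0.76383 = 220.060.
Gain = 220.060 / 209.636 = 1.0497 → 1.050.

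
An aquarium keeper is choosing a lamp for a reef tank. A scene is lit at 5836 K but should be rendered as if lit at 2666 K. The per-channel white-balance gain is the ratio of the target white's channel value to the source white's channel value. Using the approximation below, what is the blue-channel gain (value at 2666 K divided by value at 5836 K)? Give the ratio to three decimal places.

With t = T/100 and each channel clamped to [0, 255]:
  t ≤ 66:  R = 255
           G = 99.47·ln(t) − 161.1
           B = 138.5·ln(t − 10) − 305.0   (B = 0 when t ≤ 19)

At 5836 K (t = 58.36):
  B = 138.5·ln(58.36 − 10) − 305.0 = 138.5·ln 48.36 − 305.0 = 138.5·3.8787 − 305.0 = 232.196.
At 2666 K (t = 26.66):
  B = 138.5·ln(26.66 − 10) − 305.0 = 138.5·ln 16.66 − 305.0 = 138.5·2.8130 − 305.0 = 84.602.
Gain = 84.602 / 232.196 = 0.3644 → 0.364.

0.364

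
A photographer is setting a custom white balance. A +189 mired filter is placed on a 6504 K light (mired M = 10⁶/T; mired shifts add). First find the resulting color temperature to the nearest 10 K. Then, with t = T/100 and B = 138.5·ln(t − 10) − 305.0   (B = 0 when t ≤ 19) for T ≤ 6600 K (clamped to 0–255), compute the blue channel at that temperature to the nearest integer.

104

M_in = 10⁶/6504 = 153.75; M_out = 153.75 + (+189) = 342.75.
T_out = 10⁶/342.75 = 2917.6 K → 2920 K; t = 29.2.
B = 138.5·ln(29.2 − 10) − 305.0 = 138.5·ln 19.2 − 305.0 = 138.5·2.9549 − 305.0 = 104.255.
Rounded: 104.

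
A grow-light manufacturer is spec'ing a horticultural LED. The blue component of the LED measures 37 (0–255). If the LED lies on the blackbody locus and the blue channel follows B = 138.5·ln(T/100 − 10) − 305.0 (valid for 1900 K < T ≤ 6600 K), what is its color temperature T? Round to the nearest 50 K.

2200 K

ln(t − 10) = (37 + 305.0) / 138.5 = 2.4693.
t − 10 = e^2.4693 = 11.814, so t = 21.814.
T = 100·t = 2181 K → 2200 K to the nearest 50 K.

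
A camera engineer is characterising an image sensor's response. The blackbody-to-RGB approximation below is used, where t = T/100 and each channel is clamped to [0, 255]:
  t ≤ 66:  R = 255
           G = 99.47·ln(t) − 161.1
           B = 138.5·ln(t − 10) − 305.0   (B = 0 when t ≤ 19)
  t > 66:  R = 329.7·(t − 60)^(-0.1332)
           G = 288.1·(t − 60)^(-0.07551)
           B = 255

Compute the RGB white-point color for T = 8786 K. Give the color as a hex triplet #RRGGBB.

#D4E0FF

t = 8786/100 = 87.86; the t > 66 branch applies.
R = 329.7·(87.86 − 60)^(-0.1332) = 329.7·27.86^(-0.1332) = 329.7·0.64199 = 211.664.
G = 288.1·(87.86 − 60)^(-0.07551) = 288.1·27.86^(-0.07551) = 288.1·0.77784 = 224.095.
B = 255 by definition for t > 66.
Rounded: (212, 224, 255).
In hex: #D4E0FF.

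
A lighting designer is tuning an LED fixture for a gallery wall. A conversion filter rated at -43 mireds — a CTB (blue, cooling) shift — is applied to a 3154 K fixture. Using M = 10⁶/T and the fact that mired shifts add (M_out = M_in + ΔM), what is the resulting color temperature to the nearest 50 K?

M_in = 10⁶/3154 = 317.06 mireds.
M_out = 317.06 + (-43) = 274.06 mireds.
T_out = 10⁶/274.06 = 3648.9 K → 3650 K.

3650 K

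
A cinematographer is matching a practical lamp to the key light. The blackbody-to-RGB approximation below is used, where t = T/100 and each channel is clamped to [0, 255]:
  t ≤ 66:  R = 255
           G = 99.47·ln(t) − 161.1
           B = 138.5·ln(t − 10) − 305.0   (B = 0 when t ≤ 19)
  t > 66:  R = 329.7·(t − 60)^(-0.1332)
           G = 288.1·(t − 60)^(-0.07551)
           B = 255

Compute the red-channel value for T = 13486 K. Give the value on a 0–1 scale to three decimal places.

0.728

t = 13486/100 = 134.86; the t > 66 branch applies.
R = 329.7·(134.86 − 60)^(-0.1332) = 329.7·74.86^(-0.1332) = 329.7·0.56279 = 185.553.
On a 0–1 scale: 185.553/255 = 0.7277 → 0.728.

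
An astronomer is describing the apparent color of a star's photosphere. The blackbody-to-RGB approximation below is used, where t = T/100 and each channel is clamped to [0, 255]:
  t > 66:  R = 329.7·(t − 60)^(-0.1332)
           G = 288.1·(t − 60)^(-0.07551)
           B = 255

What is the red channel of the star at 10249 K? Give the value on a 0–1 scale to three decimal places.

0.785

t = 10249/100 = 102.49; the t > 66 branch applies.
R = 329.7·(102.49 − 60)^(-0.1332) = 329.7·42.49^(-0.1332) = 329.7·0.60689 = 200.093.
On a 0–1 scale: 200.093/255 = 0.7847 → 0.785.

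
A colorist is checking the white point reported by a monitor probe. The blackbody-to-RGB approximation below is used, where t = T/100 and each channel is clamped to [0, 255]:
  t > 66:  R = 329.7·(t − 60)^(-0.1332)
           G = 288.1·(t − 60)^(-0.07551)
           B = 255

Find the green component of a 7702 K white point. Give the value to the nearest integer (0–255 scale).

t = 7702/100 = 77.02; the t > 66 branch applies.
G = 288.1·(77.02 − 60)^(-0.07551) = 288.1·17.02^(-0.07551) = 288.1·0.80733 = 232.591.
Rounded: 233.

233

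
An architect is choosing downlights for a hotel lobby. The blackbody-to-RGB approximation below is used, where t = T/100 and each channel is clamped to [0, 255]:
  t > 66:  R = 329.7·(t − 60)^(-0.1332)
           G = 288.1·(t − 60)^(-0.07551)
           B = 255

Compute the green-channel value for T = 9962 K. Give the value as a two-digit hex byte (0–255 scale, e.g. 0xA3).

0xDA

t = 9962/100 = 99.62; the t > 66 branch applies.
G = 288.1·(99.62 − 60)^(-0.07551) = 288.1·39.62^(-0.07551) = 288.1·0.75743 = 218.215.
Rounded: 218; in hex, 0xDA.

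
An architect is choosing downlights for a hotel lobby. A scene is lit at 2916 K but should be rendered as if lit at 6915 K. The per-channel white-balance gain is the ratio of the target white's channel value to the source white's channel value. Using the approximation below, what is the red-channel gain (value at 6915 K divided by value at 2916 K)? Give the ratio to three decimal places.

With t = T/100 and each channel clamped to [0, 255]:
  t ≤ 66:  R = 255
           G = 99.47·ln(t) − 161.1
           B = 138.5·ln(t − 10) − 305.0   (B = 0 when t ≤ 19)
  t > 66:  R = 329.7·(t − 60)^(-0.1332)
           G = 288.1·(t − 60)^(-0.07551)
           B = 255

At 2916 K (t = 29.16):
  R = 255 by definition for t ≤ 66.
At 6915 K (t = 69.15):
  R = 329.7·(69.15 − 60)^(-0.1332) = 329.7·9.15^(-0.1332) = 329.7·0.74463 = 245.503.
Gain = 245.503 / 255.000 = 0.9628 → 0.963.

0.963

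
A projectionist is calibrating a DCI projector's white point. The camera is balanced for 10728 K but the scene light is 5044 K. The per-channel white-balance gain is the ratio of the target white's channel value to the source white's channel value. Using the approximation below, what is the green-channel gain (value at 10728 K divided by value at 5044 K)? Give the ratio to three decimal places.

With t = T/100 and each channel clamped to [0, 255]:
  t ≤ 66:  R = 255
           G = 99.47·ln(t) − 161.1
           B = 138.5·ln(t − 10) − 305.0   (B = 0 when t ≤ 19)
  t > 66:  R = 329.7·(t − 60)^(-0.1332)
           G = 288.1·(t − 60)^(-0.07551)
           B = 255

At 5044 K (t = 50.44):
  G = 99.47·ln 50.44 − 161.1 = 99.47·3.9208 − 161.1 = 228.900.
At 10728 K (t = 107.28):
  G = 288.1·(107.28 − 60)^(-0.07551) = 288.1·47.28^(-0.07551) = 288.1·0.74739 = 215.322.
Gain = 215.322 / 228.900 = 0.9407 → 0.941.

0.941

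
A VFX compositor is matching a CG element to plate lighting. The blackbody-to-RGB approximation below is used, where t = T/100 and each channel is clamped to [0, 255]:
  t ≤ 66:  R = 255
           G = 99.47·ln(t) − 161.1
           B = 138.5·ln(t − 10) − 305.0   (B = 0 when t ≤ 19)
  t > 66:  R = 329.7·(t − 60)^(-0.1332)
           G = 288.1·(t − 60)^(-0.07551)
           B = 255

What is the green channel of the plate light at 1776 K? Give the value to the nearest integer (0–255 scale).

125

t = 1776/100 = 17.76; the t ≤ 66 branch applies.
G = 99.47·ln 17.76 − 161.1 = 99.47·2.8769 − 161.1 = 125.070.
Rounded: 125.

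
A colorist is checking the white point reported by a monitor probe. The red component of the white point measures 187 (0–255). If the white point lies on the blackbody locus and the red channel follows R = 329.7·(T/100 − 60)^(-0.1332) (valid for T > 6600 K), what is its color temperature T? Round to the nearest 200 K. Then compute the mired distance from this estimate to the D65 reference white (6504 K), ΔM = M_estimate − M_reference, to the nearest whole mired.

(t − 60)^(-0.1332) = 187/329.7 = 0.56718.
t − 60 = 0.56718^(1/-0.1332) = 0.56718^(-7.508) = 70.620, so t = 130.620.
T = 100·t = 13062 K → 13000 K to the nearest 200 K.
M_estimate = 10⁶/13000 = 76.92; M_reference = 10⁶/6504 = 153.75.
ΔM = 76.92 − 153.75 = -76.83 → -77 mireds.

-77 mireds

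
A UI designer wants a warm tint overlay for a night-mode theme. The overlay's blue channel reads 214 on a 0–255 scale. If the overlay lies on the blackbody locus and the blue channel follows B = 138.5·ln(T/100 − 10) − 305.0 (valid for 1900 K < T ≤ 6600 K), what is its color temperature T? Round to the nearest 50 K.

5250 K

ln(t − 10) = (214 + 305.0) / 138.5 = 3.7473.
t − 10 = e^3.7473 = 42.406, so t = 52.406.
T = 100·t = 5241 K → 5250 K to the nearest 50 K.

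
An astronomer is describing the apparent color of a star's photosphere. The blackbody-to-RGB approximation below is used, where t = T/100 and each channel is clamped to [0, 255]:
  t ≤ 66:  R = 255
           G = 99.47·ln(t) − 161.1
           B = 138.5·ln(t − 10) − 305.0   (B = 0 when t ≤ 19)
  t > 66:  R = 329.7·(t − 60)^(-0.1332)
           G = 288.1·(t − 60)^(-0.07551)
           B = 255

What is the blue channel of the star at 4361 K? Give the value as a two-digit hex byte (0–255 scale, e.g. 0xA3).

t = 4361/100 = 43.61; the t ≤ 66 branch applies.
B = 138.5·ln(43.61 − 10) − 305.0 = 138.5·ln 33.61 − 305.0 = 138.5·3.5148 − 305.0 = 181.803.
Rounded: 182; in hex, 0xB6.

0xB6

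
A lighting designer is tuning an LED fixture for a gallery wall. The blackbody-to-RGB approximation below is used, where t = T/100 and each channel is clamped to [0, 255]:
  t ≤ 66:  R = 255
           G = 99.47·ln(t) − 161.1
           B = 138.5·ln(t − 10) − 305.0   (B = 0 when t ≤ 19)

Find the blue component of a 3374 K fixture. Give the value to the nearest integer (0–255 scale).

134

t = 3374/100 = 33.74; the t ≤ 66 branch applies.
B = 138.5·ln(33.74 − 10) − 305.0 = 138.5·ln 23.74 − 305.0 = 138.5·3.1672 − 305.0 = 133.652.
Rounded: 134.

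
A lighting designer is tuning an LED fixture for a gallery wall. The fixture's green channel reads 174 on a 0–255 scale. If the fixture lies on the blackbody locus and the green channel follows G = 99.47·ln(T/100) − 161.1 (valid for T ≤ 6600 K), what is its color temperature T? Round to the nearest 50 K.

ln t = (174 + 161.1) / 99.47 = 3.3689.
t = e^3.3689 = 29.045.
T = 100·t = 2905 K → 2900 K to the nearest 50 K.

2900 K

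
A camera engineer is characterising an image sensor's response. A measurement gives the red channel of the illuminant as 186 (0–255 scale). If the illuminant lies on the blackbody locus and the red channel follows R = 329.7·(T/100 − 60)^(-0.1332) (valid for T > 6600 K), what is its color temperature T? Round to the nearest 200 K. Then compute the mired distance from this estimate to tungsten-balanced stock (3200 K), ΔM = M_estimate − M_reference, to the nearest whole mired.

(t − 60)^(-0.1332) = 186/329.7 = 0.56415.
t − 60 = 0.56415^(1/-0.1332) = 0.56415^(-7.508) = 73.521, so t = 133.521.
T = 100·t = 13352 K → 13400 K to the nearest 200 K.
M_estimate = 10⁶/13400 = 74.63; M_reference = 10⁶/3200 = 312.50.
ΔM = 74.63 − 312.50 = -237.87 → -238 mireds.

-238 mireds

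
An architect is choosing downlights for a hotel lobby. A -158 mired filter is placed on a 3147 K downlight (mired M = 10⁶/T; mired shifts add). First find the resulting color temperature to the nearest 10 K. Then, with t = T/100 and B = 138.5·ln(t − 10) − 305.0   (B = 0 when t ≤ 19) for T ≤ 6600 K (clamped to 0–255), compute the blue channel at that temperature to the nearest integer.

244

M_in = 10⁶/3147 = 317.76; M_out = 317.76 + (-158) = 159.76.
T_out = 10⁶/159.76 = 6259.3 K → 6260 K; t = 62.6.
B = 138.5·ln(62.6 − 10) − 305.0 = 138.5·ln 52.6 − 305.0 = 138.5·3.9627 − 305.0 = 243.836.
Rounded: 244.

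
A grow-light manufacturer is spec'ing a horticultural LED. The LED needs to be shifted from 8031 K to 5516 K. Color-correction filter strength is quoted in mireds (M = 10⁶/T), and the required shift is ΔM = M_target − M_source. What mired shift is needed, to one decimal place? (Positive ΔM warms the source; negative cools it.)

+56.8 mireds

M_source = 10⁶/8031 = 124.517; M_target = 10⁶/5516 = 181.291.
ΔM = 181.291 − 124.517 = 56.773 → +56.8 mireds, a warming shift.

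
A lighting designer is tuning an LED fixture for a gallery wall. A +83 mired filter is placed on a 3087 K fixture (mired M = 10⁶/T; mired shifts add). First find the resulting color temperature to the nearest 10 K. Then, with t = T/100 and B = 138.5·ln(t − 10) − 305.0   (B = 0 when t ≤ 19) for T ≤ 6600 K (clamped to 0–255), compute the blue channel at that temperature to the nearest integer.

66

M_in = 10⁶/3087 = 323.94; M_out = 323.94 + (+83) = 406.94.
T_out = 10⁶/406.94 = 2457.4 K → 2460 K; t = 24.6.
B = 138.5·ln(24.6 − 10) − 305.0 = 138.5·ln 14.6 − 305.0 = 138.5·2.6810 − 305.0 = 66.321.
Rounded: 66.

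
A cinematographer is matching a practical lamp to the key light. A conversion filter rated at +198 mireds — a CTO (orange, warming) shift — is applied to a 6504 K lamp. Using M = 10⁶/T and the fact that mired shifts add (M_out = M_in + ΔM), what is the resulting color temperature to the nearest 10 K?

2840 K

M_in = 10⁶/6504 = 153.75 mireds.
M_out = 153.75 + (+198) = 351.75 mireds.
T_out = 10⁶/351.75 = 2842.9 K → 2840 K.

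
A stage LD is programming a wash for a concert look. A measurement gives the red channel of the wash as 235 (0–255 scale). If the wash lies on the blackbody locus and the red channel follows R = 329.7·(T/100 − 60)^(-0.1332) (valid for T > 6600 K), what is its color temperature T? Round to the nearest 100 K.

(t − 60)^(-0.1332) = 235/329.7 = 0.71277.
t − 60 = 0.71277^(1/-0.1332) = 0.71277^(-7.508) = 12.705, so t = 72.705.
T = 100·t = 7271 K → 7300 K to the nearest 100 K.

7300 K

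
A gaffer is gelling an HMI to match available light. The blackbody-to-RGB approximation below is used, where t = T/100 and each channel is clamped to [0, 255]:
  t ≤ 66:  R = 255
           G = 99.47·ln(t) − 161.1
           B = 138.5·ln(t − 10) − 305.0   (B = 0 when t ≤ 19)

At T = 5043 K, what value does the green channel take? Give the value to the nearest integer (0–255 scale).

229

t = 5043/100 = 50.43; the t ≤ 66 branch applies.
G = 99.47·ln 50.43 − 161.1 = 99.47·3.9206 − 161.1 = 228.881.
Rounded: 229.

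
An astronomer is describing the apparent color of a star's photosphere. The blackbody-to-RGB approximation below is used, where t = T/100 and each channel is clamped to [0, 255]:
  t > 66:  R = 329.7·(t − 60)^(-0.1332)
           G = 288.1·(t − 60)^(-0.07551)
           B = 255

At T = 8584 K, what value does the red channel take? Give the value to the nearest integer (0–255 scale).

t = 8584/100 = 85.84; the t > 66 branch applies.
R = 329.7·(85.84 − 60)^(-0.1332) = 329.7·25.84^(-0.1332) = 329.7·0.64846 = 213.797.
Rounded: 214.

214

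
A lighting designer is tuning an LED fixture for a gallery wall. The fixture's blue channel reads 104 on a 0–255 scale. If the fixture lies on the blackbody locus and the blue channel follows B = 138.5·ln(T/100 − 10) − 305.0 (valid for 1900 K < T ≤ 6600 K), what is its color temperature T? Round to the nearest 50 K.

ln(t − 10) = (104 + 305.0) / 138.5 = 2.9531.
t − 10 = e^2.9531 = 19.165, so t = 29.165.
T = 100·t = 2916 K → 2900 K to the nearest 50 K.

2900 K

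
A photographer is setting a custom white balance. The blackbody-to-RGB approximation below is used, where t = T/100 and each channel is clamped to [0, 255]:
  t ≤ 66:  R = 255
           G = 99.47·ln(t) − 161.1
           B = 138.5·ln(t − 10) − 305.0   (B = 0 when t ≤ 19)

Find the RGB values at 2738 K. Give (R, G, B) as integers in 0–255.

(255, 168, 90)

t = 2738/100 = 27.38; the t ≤ 66 branch applies.
R = 255 by definition for t ≤ 66.
G = 99.47·ln 27.38 − 161.1 = 99.47·3.3098 − 161.1 = 168.127.
B = 138.5·ln(27.38 − 10) − 305.0 = 138.5·ln 17.38 − 305.0 = 138.5·2.8553 − 305.0 = 90.462.
Rounded: (255, 168, 90).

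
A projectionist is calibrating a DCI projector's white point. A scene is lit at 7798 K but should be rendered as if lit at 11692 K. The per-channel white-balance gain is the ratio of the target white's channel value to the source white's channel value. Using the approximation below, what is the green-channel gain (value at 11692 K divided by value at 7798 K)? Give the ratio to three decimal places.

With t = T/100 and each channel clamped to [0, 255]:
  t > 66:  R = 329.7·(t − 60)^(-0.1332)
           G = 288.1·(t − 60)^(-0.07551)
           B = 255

0.917

At 7798 K (t = 77.98):
  G = 288.1·(77.98 − 60)^(-0.07551) = 288.1·17.98^(-0.07551) = 288.1·0.80399 = 231.630.
At 11692 K (t = 116.92):
  G = 288.1·(116.92 − 60)^(-0.07551) = 288.1·56.92^(-0.07551) = 288.1·0.73699 = 212.326.
Gain = 212.326 / 231.630 = 0.9167 → 0.917.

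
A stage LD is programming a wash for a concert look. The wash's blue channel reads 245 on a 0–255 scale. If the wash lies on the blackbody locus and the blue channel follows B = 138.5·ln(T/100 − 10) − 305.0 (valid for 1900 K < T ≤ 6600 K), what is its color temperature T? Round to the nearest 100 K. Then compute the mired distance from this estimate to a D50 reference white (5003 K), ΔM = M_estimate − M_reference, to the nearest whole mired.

-41 mireds

ln(t − 10) = (245 + 305.0) / 138.5 = 3.9711.
t − 10 = e^3.9711 = 53.044, so t = 63.044.
T = 100·t = 6304 K → 6300 K to the nearest 100 K.
M_estimate = 10⁶/6300 = 158.73; M_reference = 10⁶/5003 = 199.88.
ΔM = 158.73 − 199.88 = -41.15 → -41 mireds.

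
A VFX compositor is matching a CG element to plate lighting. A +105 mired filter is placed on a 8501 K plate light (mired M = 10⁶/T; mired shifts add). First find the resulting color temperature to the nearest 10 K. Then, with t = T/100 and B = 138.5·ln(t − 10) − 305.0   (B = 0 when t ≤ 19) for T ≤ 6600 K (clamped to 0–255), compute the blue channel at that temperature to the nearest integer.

187

M_in = 10⁶/8501 = 117.63; M_out = 117.63 + (+105) = 222.63.
T_out = 10⁶/222.63 = 4491.7 K → 4490 K; t = 44.9.
B = 138.5·ln(44.9 − 10) − 305.0 = 138.5·ln 34.9 − 305.0 = 138.5·3.5525 − 305.0 = 187.019.
Rounded: 187.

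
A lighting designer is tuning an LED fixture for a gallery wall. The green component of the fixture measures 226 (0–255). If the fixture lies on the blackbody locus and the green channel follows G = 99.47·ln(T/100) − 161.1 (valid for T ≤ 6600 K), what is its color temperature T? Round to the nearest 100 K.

ln t = (226 + 161.1) / 99.47 = 3.8916.
t = e^3.8916 = 48.990.
T = 100·t = 4899 K → 4900 K to the nearest 100 K.

4900 K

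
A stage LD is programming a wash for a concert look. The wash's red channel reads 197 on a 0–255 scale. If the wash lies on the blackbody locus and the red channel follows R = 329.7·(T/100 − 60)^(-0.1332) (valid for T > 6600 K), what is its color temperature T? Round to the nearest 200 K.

10800 K

(t − 60)^(-0.1332) = 197/329.7 = 0.59751.
t − 60 = 0.59751^(1/-0.1332) = 0.59751^(-7.508) = 47.761, so t = 107.761.
T = 100·t = 10776 K → 10800 K to the nearest 200 K.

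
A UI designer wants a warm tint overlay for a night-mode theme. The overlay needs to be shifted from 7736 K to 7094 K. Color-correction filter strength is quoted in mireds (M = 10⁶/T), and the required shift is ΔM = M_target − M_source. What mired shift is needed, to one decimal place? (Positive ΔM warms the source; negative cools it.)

M_source = 10⁶/7736 = 129.266; M_target = 10⁶/7094 = 140.964.
ΔM = 140.964 − 129.266 = 11.698 → +11.7 mireds, a warming shift.

+11.7 mireds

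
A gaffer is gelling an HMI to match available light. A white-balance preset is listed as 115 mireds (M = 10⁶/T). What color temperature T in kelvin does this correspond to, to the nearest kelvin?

T = 10⁶ / 115 = 8695.65 K → 8696 K.

8696 K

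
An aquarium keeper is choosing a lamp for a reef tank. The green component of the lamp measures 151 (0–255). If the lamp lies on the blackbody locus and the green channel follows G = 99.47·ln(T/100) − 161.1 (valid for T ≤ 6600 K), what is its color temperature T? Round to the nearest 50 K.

2300 K

ln t = (151 + 161.1) / 99.47 = 3.1376.
t = e^3.1376 = 23.049.
T = 100·t = 2305 K → 2300 K to the nearest 50 K.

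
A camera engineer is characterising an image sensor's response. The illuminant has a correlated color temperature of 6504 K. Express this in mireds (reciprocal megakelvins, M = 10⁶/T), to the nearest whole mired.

M = 10⁶ / 6504 = 153.752 → 154 mireds.

154 mireds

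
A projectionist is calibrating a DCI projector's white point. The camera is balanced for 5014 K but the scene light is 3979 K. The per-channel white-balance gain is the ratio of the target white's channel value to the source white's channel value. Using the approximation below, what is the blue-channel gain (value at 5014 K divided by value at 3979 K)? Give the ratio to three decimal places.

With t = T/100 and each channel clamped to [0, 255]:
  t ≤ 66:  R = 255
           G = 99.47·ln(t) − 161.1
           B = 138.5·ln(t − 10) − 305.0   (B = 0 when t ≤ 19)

At 3979 K (t = 39.79):
  B = 138.5·ln(39.79 − 10) − 305.0 = 138.5·ln 29.79 − 305.0 = 138.5·3.3942 − 305.0 = 165.093.
At 5014 K (t = 50.14):
  B = 138.5·ln(50.14 − 10) − 305.0 = 138.5·ln 40.14 − 305.0 = 138.5·3.6924 − 305.0 = 206.394.
Gain = 206.394 / 165.093 = 1.2502 → 1.250.

1.250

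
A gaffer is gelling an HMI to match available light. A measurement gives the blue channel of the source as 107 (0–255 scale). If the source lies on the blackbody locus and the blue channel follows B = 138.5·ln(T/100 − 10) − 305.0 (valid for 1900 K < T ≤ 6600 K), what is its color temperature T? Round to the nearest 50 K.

2950 K

ln(t − 10) = (107 + 305.0) / 138.5 = 2.9747.
t − 10 = e^2.9747 = 19.584, so t = 29.584.
T = 100·t = 2958 K → 2950 K to the nearest 50 K.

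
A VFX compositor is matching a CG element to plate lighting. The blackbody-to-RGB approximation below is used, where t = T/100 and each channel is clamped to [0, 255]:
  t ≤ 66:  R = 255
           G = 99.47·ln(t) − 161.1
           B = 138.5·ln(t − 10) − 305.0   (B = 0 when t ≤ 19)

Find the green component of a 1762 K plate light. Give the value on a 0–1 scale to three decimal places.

0.487

t = 1762/100 = 17.62; the t ≤ 66 branch applies.
G = 99.47·ln 17.62 − 161.1 = 99.47·2.8690 − 161.1 = 124.283.
On a 0–1 scale: 124.283/255 = 0.4874 → 0.487.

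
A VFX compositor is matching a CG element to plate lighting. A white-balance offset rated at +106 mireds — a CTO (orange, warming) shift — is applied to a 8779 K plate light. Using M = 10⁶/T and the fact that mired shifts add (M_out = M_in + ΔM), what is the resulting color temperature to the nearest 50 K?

4550 K

M_in = 10⁶/8779 = 113.91 mireds.
M_out = 113.91 + (+106) = 219.91 mireds.
T_out = 10⁶/219.91 = 4547.4 K → 4550 K.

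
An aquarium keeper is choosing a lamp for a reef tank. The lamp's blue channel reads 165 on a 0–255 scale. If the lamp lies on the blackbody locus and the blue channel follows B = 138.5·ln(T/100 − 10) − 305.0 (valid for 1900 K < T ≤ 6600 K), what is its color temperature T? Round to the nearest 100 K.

4000 K

ln(t − 10) = (165 + 305.0) / 138.5 = 3.3935.
t − 10 = e^3.3935 = 29.770, so t = 39.770.
T = 100·t = 3977 K → 4000 K to the nearest 100 K.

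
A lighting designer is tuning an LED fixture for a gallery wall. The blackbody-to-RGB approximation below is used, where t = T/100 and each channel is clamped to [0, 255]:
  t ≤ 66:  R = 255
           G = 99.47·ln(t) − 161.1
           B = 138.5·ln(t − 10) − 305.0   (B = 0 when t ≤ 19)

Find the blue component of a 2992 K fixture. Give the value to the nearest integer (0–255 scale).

109

t = 2992/100 = 29.92; the t ≤ 66 branch applies.
B = 138.5·ln(29.92 − 10) − 305.0 = 138.5·ln 19.92 − 305.0 = 138.5·2.9917 − 305.0 = 109.354.
Rounded: 109.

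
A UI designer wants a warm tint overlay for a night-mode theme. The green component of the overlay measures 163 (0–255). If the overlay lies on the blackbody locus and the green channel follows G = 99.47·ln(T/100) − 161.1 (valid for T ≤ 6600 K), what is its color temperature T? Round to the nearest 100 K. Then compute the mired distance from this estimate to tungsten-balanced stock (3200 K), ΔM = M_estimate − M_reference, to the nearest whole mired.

+72 mireds

ln t = (163 + 161.1) / 99.47 = 3.2583.
t = e^3.2583 = 26.004.
T = 100·t = 2600 K → 2600 K to the nearest 100 K.
M_estimate = 10⁶/2600 = 384.62; M_reference = 10⁶/3200 = 312.50.
ΔM = 384.62 − 312.50 = 72.12 → +72 mireds.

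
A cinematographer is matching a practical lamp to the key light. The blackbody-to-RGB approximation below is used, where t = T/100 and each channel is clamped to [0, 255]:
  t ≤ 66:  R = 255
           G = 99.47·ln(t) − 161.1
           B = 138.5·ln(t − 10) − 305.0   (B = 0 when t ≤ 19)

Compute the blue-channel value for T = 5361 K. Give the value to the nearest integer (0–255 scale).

t = 5361/100 = 53.61; the t ≤ 66 branch applies.
B = 138.5·ln(53.61 − 10) − 305.0 = 138.5·ln 43.61 − 305.0 = 138.5·3.7753 − 305.0 = 217.877.
Rounded: 218.

218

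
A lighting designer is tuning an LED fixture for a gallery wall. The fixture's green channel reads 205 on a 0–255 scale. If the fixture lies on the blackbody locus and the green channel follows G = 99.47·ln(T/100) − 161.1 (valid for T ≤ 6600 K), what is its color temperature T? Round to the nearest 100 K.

4000 K

ln t = (205 + 161.1) / 99.47 = 3.6805.
t = e^3.6805 = 39.666.
T = 100·t = 3967 K → 4000 K to the nearest 100 K.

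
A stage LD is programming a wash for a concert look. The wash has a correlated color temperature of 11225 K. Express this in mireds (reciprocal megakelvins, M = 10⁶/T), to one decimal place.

M = 10⁶ / 11225 = 89.087 → 89.1 mireds.

89.1 mireds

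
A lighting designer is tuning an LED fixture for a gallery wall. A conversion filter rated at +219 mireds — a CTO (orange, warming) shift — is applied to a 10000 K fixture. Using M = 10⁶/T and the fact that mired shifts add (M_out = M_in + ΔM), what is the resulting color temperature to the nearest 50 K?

M_in = 10⁶/10000 = 100.00 mireds.
M_out = 100.00 + (+219) = 319.00 mireds.
T_out = 10⁶/319.00 = 3134.8 K → 3150 K.

3150 K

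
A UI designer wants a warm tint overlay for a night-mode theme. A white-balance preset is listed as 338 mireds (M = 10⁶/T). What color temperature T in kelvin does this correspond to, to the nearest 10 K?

2960 K

T = 10⁶ / 338 = 2958.58 K → 2960 K.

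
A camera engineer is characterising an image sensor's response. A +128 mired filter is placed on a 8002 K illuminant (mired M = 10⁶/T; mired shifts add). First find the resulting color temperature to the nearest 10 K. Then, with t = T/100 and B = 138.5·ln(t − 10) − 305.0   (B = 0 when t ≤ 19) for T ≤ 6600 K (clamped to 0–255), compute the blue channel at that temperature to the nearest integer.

164

M_in = 10⁶/8002 = 124.97; M_out = 124.97 + (+128) = 252.97.
T_out = 10⁶/252.97 = 3953.1 K → 3950 K; t = 39.5.
B = 138.5·ln(39.5 − 10) − 305.0 = 138.5·ln 29.5 − 305.0 = 138.5·3.3844 − 305.0 = 163.738.
Rounded: 164.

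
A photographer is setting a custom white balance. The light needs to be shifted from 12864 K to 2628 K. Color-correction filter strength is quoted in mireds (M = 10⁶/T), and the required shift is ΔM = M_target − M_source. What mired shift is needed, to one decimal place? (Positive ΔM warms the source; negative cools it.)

M_source = 10⁶/12864 = 77.736; M_target = 10⁶/2628 = 380.518.
ΔM = 380.518 − 77.736 = 302.781 → +302.8 mireds, a warming shift.

+302.8 mireds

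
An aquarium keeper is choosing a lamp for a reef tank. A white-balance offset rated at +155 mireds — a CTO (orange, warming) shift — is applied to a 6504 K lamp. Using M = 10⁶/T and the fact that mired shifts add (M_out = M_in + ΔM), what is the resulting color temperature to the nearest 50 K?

3250 K

M_in = 10⁶/6504 = 153.75 mireds.
M_out = 153.75 + (+155) = 308.75 mireds.
T_out = 10⁶/308.75 = 3238.9 K → 3250 K.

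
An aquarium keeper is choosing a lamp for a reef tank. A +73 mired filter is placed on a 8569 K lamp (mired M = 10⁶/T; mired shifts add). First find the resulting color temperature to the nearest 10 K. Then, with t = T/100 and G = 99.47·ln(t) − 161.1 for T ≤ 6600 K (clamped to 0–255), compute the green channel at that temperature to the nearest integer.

233

M_in = 10⁶/8569 = 116.70; M_out = 116.70 + (+73) = 189.70.
T_out = 10⁶/189.70 = 5271.5 K → 5270 K; t = 52.7.
G = 99.47·ln 52.7 − 161.1 = 99.47·3.9646 − 161.1 = 233.260.
Rounded: 233.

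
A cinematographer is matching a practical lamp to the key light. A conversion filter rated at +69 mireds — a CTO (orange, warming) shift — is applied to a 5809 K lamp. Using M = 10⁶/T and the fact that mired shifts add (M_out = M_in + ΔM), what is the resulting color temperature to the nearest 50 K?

M_in = 10⁶/5809 = 172.15 mireds.
M_out = 172.15 + (+69) = 241.15 mireds.
T_out = 10⁶/241.15 = 4146.9 K → 4150 K.

4150 K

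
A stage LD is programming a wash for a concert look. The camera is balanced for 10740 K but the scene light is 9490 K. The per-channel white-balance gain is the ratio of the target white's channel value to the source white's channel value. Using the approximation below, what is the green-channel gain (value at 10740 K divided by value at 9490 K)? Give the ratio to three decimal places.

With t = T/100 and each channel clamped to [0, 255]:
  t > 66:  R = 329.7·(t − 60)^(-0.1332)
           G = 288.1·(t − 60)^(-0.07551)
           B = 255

0.977

At 9490 K (t = 94.9):
  G = 288.1·(94.9 − 60)^(-0.07551) = 288.1·34.9^(-0.07551) = 288.1·0.76472 = 220.315.
At 10740 K (t = 107.4):
  G = 288.1·(107.4 − 60)^(-0.07551) = 288.1·47.4^(-0.07551) = 288.1·0.74724 = 215.281.
Gain = 215.281 / 220.315 = 0.9771 → 0.977.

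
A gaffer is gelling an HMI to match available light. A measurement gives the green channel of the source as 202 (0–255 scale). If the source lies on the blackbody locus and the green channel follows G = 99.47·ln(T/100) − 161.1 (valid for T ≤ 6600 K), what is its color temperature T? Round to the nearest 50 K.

3850 K

ln t = (202 + 161.1) / 99.47 = 3.6503.
t = e^3.6503 = 38.488.
T = 100·t = 3849 K → 3850 K to the nearest 50 K.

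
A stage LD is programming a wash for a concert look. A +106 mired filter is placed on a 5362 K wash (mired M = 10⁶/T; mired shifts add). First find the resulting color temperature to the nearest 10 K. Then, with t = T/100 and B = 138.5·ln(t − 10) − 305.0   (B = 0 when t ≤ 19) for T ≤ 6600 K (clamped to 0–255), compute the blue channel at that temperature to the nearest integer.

M_in = 10⁶/5362 = 186.50; M_out = 186.50 + (+106) = 292.50.
T_out = 10⁶/292.50 = 3418.8 K → 3420 K; t = 34.2.
B = 138.5·ln(34.2 − 10) − 305.0 = 138.5·ln 24.2 − 305.0 = 138.5·3.1864 − 305.0 = 136.310.
Rounded: 136.

136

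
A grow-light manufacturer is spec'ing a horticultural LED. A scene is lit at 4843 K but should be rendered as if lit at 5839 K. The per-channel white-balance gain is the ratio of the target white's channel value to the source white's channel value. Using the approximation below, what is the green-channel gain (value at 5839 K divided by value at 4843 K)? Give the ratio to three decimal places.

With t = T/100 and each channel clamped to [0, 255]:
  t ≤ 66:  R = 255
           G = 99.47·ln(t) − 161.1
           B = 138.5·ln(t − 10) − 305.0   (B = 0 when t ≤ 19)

At 4843 K (t = 48.43):
  G = 99.47·ln 48.43 − 161.1 = 99.47·3.8801 − 161.1 = 224.855.
At 5839 K (t = 58.39):
  G = 99.47·ln 58.39 − 161.1 = 99.47·4.0671 − 161.1 = 243.459.
Gain = 243.459 / 224.855 = 1.0827 → 1.083.

1.083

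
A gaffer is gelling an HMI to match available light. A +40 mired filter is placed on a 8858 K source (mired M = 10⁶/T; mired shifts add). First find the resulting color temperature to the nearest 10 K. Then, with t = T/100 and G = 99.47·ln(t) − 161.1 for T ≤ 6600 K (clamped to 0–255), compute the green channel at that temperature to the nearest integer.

M_in = 10⁶/8858 = 112.89; M_out = 112.89 + (+40) = 152.89.
T_out = 10⁶/152.89 = 6540.6 K → 6540 K; t = 65.4.
G = 99.47·ln 65.4 − 161.1 = 99.47·4.1805 − 161.1 = 254.737.
Rounded: 255.

255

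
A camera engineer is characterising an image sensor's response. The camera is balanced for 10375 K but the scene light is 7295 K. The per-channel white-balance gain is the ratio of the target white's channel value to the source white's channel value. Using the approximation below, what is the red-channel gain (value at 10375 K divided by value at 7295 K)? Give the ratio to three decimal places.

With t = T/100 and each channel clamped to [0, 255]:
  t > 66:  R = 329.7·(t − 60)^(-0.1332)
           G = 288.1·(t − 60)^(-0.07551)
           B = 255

0.850

At 7295 K (t = 72.95):
  R = 329.7·(72.95 − 60)^(-0.1332) = 329.7·12.95^(-0.1332) = 329.7·0.71096 = 234.404.
At 10375 K (t = 103.75):
  R = 329.7·(103.75 − 60)^(-0.1332) = 329.7·43.75^(-0.1332) = 329.7·0.60454 = 199.315.
Gain = 199.315 / 234.404 = 0.8503 → 0.850.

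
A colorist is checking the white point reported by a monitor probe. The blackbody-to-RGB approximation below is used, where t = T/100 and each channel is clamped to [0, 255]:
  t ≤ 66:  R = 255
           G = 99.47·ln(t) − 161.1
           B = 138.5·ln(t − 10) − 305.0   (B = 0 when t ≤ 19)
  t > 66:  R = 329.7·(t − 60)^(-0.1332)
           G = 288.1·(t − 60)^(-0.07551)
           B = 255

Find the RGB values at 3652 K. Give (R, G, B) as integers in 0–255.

(255, 197, 149)

t = 3652/100 = 36.52; the t ≤ 66 branch applies.
R = 255 by definition for t ≤ 66.
G = 99.47·ln 36.52 − 161.1 = 99.47·3.5979 − 161.1 = 196.779.
B = 138.5·ln(36.52 − 10) − 305.0 = 138.5·ln 26.52 − 305.0 = 138.5·3.2779 − 305.0 = 148.989.
Rounded: (255, 197, 149).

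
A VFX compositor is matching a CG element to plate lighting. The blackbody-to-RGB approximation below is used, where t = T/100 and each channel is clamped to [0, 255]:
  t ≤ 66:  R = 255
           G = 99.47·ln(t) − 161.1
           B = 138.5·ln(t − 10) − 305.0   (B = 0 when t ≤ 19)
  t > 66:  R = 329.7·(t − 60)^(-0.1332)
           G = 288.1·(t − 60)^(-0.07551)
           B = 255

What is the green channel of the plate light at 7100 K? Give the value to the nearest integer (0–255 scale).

t = 7100/100 = 71; the t > 66 branch applies.
G = 288.1·(71 − 60)^(-0.07551) = 288.1·11^(-0.07551) = 288.1·0.83438 = 240.385.
Rounded: 240.

240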